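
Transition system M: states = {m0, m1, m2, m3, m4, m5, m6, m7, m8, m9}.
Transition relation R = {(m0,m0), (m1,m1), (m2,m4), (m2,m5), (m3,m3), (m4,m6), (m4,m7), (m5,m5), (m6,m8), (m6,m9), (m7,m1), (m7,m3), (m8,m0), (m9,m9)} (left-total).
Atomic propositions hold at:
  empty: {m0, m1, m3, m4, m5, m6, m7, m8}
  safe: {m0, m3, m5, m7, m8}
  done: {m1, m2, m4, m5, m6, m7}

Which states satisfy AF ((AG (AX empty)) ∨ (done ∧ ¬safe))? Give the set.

Sat(AX empty) = {s : every successor in {m0, m1, m3, m4, m5, m6, m7, m8}} = {m0, m1, m2, m3, m4, m5, m7, m8}
AG (AX empty): greatest fixpoint, start Z0 = {m0, m1, m2, m3, m4, m5, m7, m8}, keep only states in Sat with every successor in Z. Z1 = {m0, m1, m2, m3, m5, m7, m8}; Z2 = {m0, m1, m3, m5, m7, m8}; fixed.
Sat(AG (AX empty)) = {m0, m1, m3, m5, m7, m8}
Sat(¬safe) = {m1, m2, m4, m6, m9}
Sat(done ∧ ¬safe) = {m1, m2, m4, m6}
Sat((AG (AX empty)) ∨ (done ∧ ¬safe)) = {m0, m1, m2, m3, m4, m5, m6, m7, m8}
AF ((AG (AX empty)) ∨ (done ∧ ¬safe)): least fixpoint, start Z0 = {m0, m1, m2, m3, m4, m5, m6, m7, m8}, add states with every successor in Z. Already a fixed point.
Sat(AF ((AG (AX empty)) ∨ (done ∧ ¬safe))) = {m0, m1, m2, m3, m4, m5, m6, m7, m8}

{m0, m1, m2, m3, m4, m5, m6, m7, m8}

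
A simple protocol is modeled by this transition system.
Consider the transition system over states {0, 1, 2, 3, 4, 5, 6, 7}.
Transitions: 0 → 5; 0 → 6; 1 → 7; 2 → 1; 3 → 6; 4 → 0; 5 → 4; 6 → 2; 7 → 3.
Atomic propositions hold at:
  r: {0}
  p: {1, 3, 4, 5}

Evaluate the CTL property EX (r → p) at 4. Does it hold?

Sat(r → p) = {1, 2, 3, 4, 5, 6, 7}
Sat(EX (r → p)) = {s : some successor in {1, 2, 3, 4, 5, 6, 7}} = {0, 1, 2, 3, 5, 6, 7}
4 ∉ Sat(EX (r → p)) = {0, 1, 2, 3, 5, 6, 7}, so the formula does not hold at 4.

No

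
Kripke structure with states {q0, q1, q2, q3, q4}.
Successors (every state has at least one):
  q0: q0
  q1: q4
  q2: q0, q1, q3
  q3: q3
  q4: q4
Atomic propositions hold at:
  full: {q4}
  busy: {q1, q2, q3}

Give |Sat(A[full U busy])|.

3

A[full U busy]: least fixpoint, start Z0 = Sat(busy) = {q1, q2, q3}, add states in Sat(full) with every successor in Z. Already a fixed point.
Sat(A[full U busy]) = {q1, q2, q3}
|Sat(A[full U busy])| = |{q1, q2, q3}| = 3.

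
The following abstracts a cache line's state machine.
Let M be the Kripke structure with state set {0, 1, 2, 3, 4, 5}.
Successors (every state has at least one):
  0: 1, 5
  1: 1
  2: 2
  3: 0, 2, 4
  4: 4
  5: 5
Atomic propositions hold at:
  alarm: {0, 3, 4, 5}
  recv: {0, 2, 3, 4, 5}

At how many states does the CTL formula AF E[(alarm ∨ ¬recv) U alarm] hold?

4

Sat(¬recv) = {1}
Sat(alarm ∨ ¬recv) = {0, 1, 3, 4, 5}
E[(alarm ∨ ¬recv) U alarm]: least fixpoint, start Z0 = Sat(alarm) = {0, 3, 4, 5}, add states in Sat(alarm ∨ ¬recv) with some successor in Z. Already a fixed point.
Sat(E[(alarm ∨ ¬recv) U alarm]) = {0, 3, 4, 5}
AF E[(alarm ∨ ¬recv) U alarm]: least fixpoint, start Z0 = {0, 3, 4, 5}, add states with every successor in Z. Already a fixed point.
Sat(AF E[(alarm ∨ ¬recv) U alarm]) = {0, 3, 4, 5}
|Sat(AF E[(alarm ∨ ¬recv) U alarm])| = |{0, 3, 4, 5}| = 4.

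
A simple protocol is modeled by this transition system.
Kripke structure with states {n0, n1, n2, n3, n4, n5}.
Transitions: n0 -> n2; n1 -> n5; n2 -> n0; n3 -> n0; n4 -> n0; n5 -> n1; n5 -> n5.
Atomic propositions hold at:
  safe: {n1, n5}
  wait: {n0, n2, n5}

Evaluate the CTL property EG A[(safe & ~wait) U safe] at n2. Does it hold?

No

Sat(~wait) = {n1, n3, n4}
Sat(safe & ~wait) = {n1}
A[(safe & ~wait) U safe]: least fixpoint, start Z0 = Sat(safe) = {n1, n5}, add states in Sat(safe & ~wait) with every successor in Z. Already a fixed point.
Sat(A[(safe & ~wait) U safe]) = {n1, n5}
EG A[(safe & ~wait) U safe]: greatest fixpoint, start Z0 = {n1, n5}, keep only states in Sat with some successor in Z. Already a fixed point.
Sat(EG A[(safe & ~wait) U safe]) = {n1, n5}
n2 ∉ Sat(EG A[(safe & ~wait) U safe]) = {n1, n5}, so the formula does not hold at n2.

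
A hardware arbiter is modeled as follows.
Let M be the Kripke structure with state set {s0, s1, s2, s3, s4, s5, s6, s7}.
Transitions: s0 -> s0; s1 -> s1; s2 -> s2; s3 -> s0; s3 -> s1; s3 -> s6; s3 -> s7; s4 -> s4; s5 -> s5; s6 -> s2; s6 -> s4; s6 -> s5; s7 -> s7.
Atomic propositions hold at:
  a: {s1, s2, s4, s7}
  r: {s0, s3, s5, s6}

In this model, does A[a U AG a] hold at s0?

AG a: greatest fixpoint, start Z0 = {s1, s2, s4, s7}, keep only states in Sat with every successor in Z. Already a fixed point.
Sat(AG a) = {s1, s2, s4, s7}
A[a U AG a]: least fixpoint, start Z0 = Sat(AG a) = {s1, s2, s4, s7}, add states in Sat(a) with every successor in Z. Already a fixed point.
Sat(A[a U AG a]) = {s1, s2, s4, s7}
s0 ∉ Sat(A[a U AG a]) = {s1, s2, s4, s7}, so the formula does not hold at s0.

No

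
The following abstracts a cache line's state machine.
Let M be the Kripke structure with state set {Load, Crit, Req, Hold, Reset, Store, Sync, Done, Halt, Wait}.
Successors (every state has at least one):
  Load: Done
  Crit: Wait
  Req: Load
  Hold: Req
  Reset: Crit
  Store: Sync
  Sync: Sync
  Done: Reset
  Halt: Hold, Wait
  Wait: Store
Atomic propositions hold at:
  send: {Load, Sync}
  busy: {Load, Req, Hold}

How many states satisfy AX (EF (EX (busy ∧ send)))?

1

Sat(busy ∧ send) = {Load}
Sat(EX (busy ∧ send)) = {s : some successor in {Load}} = {Req}
EF (EX (busy ∧ send)): least fixpoint, start Z0 = {Req}, add states with some successor in Z. Z1 = {Req, Hold}; Z2 = {Req, Hold, Halt}; fixed.
Sat(EF (EX (busy ∧ send))) = {Req, Hold, Halt}
Sat(AX (EF (EX (busy ∧ send)))) = {s : every successor in {Req, Hold, Halt}} = {Hold}
|Sat(AX (EF (EX (busy ∧ send))))| = |{Hold}| = 1.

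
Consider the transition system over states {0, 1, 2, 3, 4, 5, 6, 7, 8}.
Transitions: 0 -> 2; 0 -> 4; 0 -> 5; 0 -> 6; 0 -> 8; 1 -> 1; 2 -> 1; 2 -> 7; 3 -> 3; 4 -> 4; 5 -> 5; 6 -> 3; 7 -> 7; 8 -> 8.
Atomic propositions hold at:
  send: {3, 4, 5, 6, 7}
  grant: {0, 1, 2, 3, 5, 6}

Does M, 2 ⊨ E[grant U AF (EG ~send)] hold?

Yes

Sat(~send) = {0, 1, 2, 8}
EG ~send: greatest fixpoint, start Z0 = {0, 1, 2, 8}, keep only states in Sat with some successor in Z. Already a fixed point.
Sat(EG ~send) = {0, 1, 2, 8}
AF (EG ~send): least fixpoint, start Z0 = {0, 1, 2, 8}, add states with every successor in Z. Already a fixed point.
Sat(AF (EG ~send)) = {0, 1, 2, 8}
E[grant U AF (EG ~send)]: least fixpoint, start Z0 = Sat(AF (EG ~send)) = {0, 1, 2, 8}, add states in Sat(grant) with some successor in Z. Already a fixed point.
Sat(E[grant U AF (EG ~send)]) = {0, 1, 2, 8}
2 ∈ Sat(E[grant U AF (EG ~send)]) = {0, 1, 2, 8}, so the formula holds at 2.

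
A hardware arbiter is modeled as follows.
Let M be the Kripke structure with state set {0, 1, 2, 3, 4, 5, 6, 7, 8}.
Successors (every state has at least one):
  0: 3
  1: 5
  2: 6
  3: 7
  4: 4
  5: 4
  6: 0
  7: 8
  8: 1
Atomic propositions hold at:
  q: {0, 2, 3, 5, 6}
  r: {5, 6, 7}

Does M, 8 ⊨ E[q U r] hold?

E[q U r]: least fixpoint, start Z0 = Sat(r) = {5, 6, 7}, add states in Sat(q) with some successor in Z. Z1 = {2, 3, 5, 6, 7}; Z2 = {0, 2, 3, 5, 6, 7}; fixed.
Sat(E[q U r]) = {0, 2, 3, 5, 6, 7}
8 ∉ Sat(E[q U r]) = {0, 2, 3, 5, 6, 7}, so the formula does not hold at 8.

No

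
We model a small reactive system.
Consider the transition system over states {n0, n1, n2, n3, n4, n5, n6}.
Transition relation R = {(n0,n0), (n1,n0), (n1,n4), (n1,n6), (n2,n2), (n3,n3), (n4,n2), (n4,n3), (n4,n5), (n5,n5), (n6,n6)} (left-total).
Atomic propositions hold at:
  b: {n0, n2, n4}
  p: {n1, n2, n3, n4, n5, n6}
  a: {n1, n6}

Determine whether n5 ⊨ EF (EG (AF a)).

AF a: least fixpoint, start Z0 = {n1, n6}, add states with every successor in Z. Already a fixed point.
Sat(AF a) = {n1, n6}
EG (AF a): greatest fixpoint, start Z0 = {n1, n6}, keep only states in Sat with some successor in Z. Already a fixed point.
Sat(EG (AF a)) = {n1, n6}
EF (EG (AF a)): least fixpoint, start Z0 = {n1, n6}, add states with some successor in Z. Already a fixed point.
Sat(EF (EG (AF a))) = {n1, n6}
n5 ∉ Sat(EF (EG (AF a))) = {n1, n6}, so the formula does not hold at n5.

No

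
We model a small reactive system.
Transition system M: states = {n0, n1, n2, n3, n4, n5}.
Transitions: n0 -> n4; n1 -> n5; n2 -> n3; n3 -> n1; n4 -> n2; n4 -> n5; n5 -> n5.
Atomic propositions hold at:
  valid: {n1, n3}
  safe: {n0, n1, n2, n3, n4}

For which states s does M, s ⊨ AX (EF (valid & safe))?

{n0, n2, n3}

Sat(valid & safe) = {n1, n3}
EF (valid & safe): least fixpoint, start Z0 = {n1, n3}, add states with some successor in Z. Z1 = {n1, n2, n3}; Z2 = {n1, n2, n3, n4}; Z3 = {n0, n1, n2, n3, n4}; fixed.
Sat(EF (valid & safe)) = {n0, n1, n2, n3, n4}
Sat(AX (EF (valid & safe))) = {s : every successor in {n0, n1, n2, n3, n4}} = {n0, n2, n3}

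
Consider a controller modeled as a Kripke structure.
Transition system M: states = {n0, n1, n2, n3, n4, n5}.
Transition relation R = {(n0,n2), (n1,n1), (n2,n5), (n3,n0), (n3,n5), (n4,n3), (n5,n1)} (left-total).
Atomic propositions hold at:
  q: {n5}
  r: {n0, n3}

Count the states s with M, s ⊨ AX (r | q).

3

Sat(r | q) = {n0, n3, n5}
Sat(AX (r | q)) = {s : every successor in {n0, n3, n5}} = {n2, n3, n4}
|Sat(AX (r | q))| = |{n2, n3, n4}| = 3.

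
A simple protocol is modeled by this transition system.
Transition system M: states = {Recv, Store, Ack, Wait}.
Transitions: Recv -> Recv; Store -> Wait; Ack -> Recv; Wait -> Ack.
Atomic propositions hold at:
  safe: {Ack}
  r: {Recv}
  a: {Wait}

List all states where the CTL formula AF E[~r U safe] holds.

Sat(~r) = {Store, Ack, Wait}
E[~r U safe]: least fixpoint, start Z0 = Sat(safe) = {Ack}, add states in Sat(~r) with some successor in Z. Z1 = {Ack, Wait}; Z2 = {Store, Ack, Wait}; fixed.
Sat(E[~r U safe]) = {Store, Ack, Wait}
AF E[~r U safe]: least fixpoint, start Z0 = {Store, Ack, Wait}, add states with every successor in Z. Already a fixed point.
Sat(AF E[~r U safe]) = {Store, Ack, Wait}

{Store, Ack, Wait}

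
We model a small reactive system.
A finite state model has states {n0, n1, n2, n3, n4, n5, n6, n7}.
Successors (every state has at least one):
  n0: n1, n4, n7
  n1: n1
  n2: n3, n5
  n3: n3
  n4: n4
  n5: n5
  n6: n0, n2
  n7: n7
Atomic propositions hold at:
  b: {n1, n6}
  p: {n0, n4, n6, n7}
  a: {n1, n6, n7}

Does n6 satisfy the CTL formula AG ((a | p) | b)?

Sat(a | p) = {n0, n1, n4, n6, n7}
Sat((a | p) | b) = {n0, n1, n4, n6, n7}
AG ((a | p) | b): greatest fixpoint, start Z0 = {n0, n1, n4, n6, n7}, keep only states in Sat with every successor in Z. Z1 = {n0, n1, n4, n7}; fixed.
Sat(AG ((a | p) | b)) = {n0, n1, n4, n7}
n6 ∉ Sat(AG ((a | p) | b)) = {n0, n1, n4, n7}, so the formula does not hold at n6.

No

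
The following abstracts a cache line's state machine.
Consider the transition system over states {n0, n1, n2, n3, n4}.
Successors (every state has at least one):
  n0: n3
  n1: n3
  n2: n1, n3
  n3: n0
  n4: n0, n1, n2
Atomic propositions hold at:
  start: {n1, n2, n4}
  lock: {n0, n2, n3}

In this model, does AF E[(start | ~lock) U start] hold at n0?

Sat(~lock) = {n1, n4}
Sat(start | ~lock) = {n1, n2, n4}
E[(start | ~lock) U start]: least fixpoint, start Z0 = Sat(start) = {n1, n2, n4}, add states in Sat(start | ~lock) with some successor in Z. Already a fixed point.
Sat(E[(start | ~lock) U start]) = {n1, n2, n4}
AF E[(start | ~lock) U start]: least fixpoint, start Z0 = {n1, n2, n4}, add states with every successor in Z. Already a fixed point.
Sat(AF E[(start | ~lock) U start]) = {n1, n2, n4}
n0 ∉ Sat(AF E[(start | ~lock) U start]) = {n1, n2, n4}, so the formula does not hold at n0.

No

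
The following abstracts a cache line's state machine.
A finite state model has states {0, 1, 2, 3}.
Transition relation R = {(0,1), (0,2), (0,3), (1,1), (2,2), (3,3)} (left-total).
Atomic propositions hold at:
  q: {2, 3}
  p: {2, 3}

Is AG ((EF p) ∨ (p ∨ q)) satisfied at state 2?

Yes

EF p: least fixpoint, start Z0 = {2, 3}, add states with some successor in Z. Z1 = {0, 2, 3}; fixed.
Sat(EF p) = {0, 2, 3}
Sat(p ∨ q) = {2, 3}
Sat((EF p) ∨ (p ∨ q)) = {0, 2, 3}
AG ((EF p) ∨ (p ∨ q)): greatest fixpoint, start Z0 = {0, 2, 3}, keep only states in Sat with every successor in Z. Z1 = {2, 3}; fixed.
Sat(AG ((EF p) ∨ (p ∨ q))) = {2, 3}
2 ∈ Sat(AG ((EF p) ∨ (p ∨ q))) = {2, 3}, so the formula holds at 2.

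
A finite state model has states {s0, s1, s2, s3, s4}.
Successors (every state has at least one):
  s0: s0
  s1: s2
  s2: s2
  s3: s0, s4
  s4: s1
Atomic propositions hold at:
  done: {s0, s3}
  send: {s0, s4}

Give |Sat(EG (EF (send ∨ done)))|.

2

Sat(send ∨ done) = {s0, s3, s4}
EF (send ∨ done): least fixpoint, start Z0 = {s0, s3, s4}, add states with some successor in Z. Already a fixed point.
Sat(EF (send ∨ done)) = {s0, s3, s4}
EG (EF (send ∨ done)): greatest fixpoint, start Z0 = {s0, s3, s4}, keep only states in Sat with some successor in Z. Z1 = {s0, s3}; fixed.
Sat(EG (EF (send ∨ done))) = {s0, s3}
|Sat(EG (EF (send ∨ done)))| = |{s0, s3}| = 2.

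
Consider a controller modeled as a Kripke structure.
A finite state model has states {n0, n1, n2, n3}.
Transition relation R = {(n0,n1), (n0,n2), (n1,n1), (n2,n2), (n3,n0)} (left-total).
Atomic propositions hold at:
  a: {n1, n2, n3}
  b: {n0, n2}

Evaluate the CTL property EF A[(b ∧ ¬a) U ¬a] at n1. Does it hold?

No

Sat(¬a) = {n0}
Sat(b ∧ ¬a) = {n0}
A[(b ∧ ¬a) U ¬a]: least fixpoint, start Z0 = Sat(¬a) = {n0}, add states in Sat(b ∧ ¬a) with every successor in Z. Already a fixed point.
Sat(A[(b ∧ ¬a) U ¬a]) = {n0}
EF A[(b ∧ ¬a) U ¬a]: least fixpoint, start Z0 = {n0}, add states with some successor in Z. Z1 = {n0, n3}; fixed.
Sat(EF A[(b ∧ ¬a) U ¬a]) = {n0, n3}
n1 ∉ Sat(EF A[(b ∧ ¬a) U ¬a]) = {n0, n3}, so the formula does not hold at n1.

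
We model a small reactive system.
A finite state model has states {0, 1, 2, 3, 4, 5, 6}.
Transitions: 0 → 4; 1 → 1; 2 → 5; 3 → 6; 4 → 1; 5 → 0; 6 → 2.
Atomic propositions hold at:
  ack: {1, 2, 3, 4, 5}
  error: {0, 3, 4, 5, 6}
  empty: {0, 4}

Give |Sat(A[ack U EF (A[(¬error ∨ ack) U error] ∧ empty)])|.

6

Sat(¬error) = {1, 2}
Sat(¬error ∨ ack) = {1, 2, 3, 4, 5}
A[(¬error ∨ ack) U error]: least fixpoint, start Z0 = Sat(error) = {0, 3, 4, 5, 6}, add states in Sat(¬error ∨ ack) with every successor in Z. Z1 = {0, 2, 3, 4, 5, 6}; fixed.
Sat(A[(¬error ∨ ack) U error]) = {0, 2, 3, 4, 5, 6}
Sat(A[(¬error ∨ ack) U error] ∧ empty) = {0, 4}
EF (A[(¬error ∨ ack) U error] ∧ empty): least fixpoint, start Z0 = {0, 4}, add states with some successor in Z. Z1 = {0, 4, 5}; Z2 = {0, 2, 4, 5}; Z3 = {0, 2, 4, 5, 6}; Z4 = {0, 2, 3, 4, 5, 6}; fixed.
Sat(EF (A[(¬error ∨ ack) U error] ∧ empty)) = {0, 2, 3, 4, 5, 6}
A[ack U EF (A[(¬error ∨ ack) U error] ∧ empty)]: least fixpoint, start Z0 = Sat(EF (A[(¬error ∨ ack) U error] ∧ empty)) = {0, 2, 3, 4, 5, 6}, add states in Sat(ack) with every successor in Z. Already a fixed point.
Sat(A[ack U EF (A[(¬error ∨ ack) U error] ∧ empty)]) = {0, 2, 3, 4, 5, 6}
|Sat(A[ack U EF (A[(¬error ∨ ack) U error] ∧ empty)])| = |{0, 2, 3, 4, 5, 6}| = 6.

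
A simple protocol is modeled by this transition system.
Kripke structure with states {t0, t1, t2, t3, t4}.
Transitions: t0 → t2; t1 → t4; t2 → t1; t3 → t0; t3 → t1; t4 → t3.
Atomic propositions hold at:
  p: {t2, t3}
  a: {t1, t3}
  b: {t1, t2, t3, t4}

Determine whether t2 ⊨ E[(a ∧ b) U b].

Sat(a ∧ b) = {t1, t3}
E[(a ∧ b) U b]: least fixpoint, start Z0 = Sat(b) = {t1, t2, t3, t4}, add states in Sat(a ∧ b) with some successor in Z. Already a fixed point.
Sat(E[(a ∧ b) U b]) = {t1, t2, t3, t4}
t2 ∈ Sat(E[(a ∧ b) U b]) = {t1, t2, t3, t4}, so the formula holds at t2.

Yes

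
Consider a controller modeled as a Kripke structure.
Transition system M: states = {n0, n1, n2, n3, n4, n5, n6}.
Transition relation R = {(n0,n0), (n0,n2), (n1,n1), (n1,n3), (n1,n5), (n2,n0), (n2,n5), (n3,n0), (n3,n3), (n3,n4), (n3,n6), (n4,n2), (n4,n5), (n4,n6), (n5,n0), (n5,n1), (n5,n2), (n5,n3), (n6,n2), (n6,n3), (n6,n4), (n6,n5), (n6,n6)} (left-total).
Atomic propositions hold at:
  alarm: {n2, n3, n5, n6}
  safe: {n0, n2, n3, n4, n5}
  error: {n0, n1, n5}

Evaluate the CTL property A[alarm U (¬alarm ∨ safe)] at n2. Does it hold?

Yes

Sat(¬alarm) = {n0, n1, n4}
Sat(¬alarm ∨ safe) = {n0, n1, n2, n3, n4, n5}
A[alarm U (¬alarm ∨ safe)]: least fixpoint, start Z0 = Sat((¬alarm ∨ safe)) = {n0, n1, n2, n3, n4, n5}, add states in Sat(alarm) with every successor in Z. Already a fixed point.
Sat(A[alarm U (¬alarm ∨ safe)]) = {n0, n1, n2, n3, n4, n5}
n2 ∈ Sat(A[alarm U (¬alarm ∨ safe)]) = {n0, n1, n2, n3, n4, n5}, so the formula holds at n2.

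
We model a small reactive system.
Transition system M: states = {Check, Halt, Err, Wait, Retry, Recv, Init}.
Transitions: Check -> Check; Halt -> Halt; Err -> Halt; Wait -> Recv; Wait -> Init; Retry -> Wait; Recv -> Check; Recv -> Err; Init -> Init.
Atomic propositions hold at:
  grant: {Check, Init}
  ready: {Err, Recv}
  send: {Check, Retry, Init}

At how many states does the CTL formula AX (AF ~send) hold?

3

Sat(~send) = {Halt, Err, Wait, Recv}
AF ~send: least fixpoint, start Z0 = {Halt, Err, Wait, Recv}, add states with every successor in Z. Z1 = {Halt, Err, Wait, Retry, Recv}; fixed.
Sat(AF ~send) = {Halt, Err, Wait, Retry, Recv}
Sat(AX (AF ~send)) = {s : every successor in {Halt, Err, Wait, Retry, Recv}} = {Halt, Err, Retry}
|Sat(AX (AF ~send))| = |{Halt, Err, Retry}| = 3.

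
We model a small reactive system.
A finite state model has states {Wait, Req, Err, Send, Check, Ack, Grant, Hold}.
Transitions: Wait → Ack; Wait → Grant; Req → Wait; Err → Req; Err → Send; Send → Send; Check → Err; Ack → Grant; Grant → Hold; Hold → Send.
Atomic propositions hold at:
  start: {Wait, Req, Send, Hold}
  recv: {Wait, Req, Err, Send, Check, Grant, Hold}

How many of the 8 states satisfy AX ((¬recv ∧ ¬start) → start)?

7

Sat(¬recv) = {Ack}
Sat(¬start) = {Err, Check, Ack, Grant}
Sat(¬recv ∧ ¬start) = {Ack}
Sat((¬recv ∧ ¬start) → start) = {Wait, Req, Err, Send, Check, Grant, Hold}
Sat(AX ((¬recv ∧ ¬start) → start)) = {s : every successor in {Wait, Req, Err, Send, Check, Grant, Hold}} = {Req, Err, Send, Check, Ack, Grant, Hold}
|Sat(AX ((¬recv ∧ ¬start) → start))| = |{Req, Err, Send, Check, Ack, Grant, Hold}| = 7.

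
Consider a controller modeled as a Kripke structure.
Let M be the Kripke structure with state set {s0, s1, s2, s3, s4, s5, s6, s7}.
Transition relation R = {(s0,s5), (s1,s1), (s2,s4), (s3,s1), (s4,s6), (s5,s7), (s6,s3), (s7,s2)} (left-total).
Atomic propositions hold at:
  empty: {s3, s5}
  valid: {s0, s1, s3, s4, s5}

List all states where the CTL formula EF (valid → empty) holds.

{s0, s2, s3, s4, s5, s6, s7}

Sat(valid → empty) = {s2, s3, s5, s6, s7}
EF (valid → empty): least fixpoint, start Z0 = {s2, s3, s5, s6, s7}, add states with some successor in Z. Z1 = {s0, s2, s3, s4, s5, s6, s7}; fixed.
Sat(EF (valid → empty)) = {s0, s2, s3, s4, s5, s6, s7}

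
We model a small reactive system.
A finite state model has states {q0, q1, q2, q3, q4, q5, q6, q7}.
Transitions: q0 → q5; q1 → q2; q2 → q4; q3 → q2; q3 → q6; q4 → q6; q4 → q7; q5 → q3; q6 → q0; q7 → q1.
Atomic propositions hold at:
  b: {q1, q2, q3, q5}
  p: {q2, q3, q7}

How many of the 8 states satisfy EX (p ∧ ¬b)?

Sat(¬b) = {q0, q4, q6, q7}
Sat(p ∧ ¬b) = {q7}
Sat(EX (p ∧ ¬b)) = {s : some successor in {q7}} = {q4}
|Sat(EX (p ∧ ¬b))| = |{q4}| = 1.

1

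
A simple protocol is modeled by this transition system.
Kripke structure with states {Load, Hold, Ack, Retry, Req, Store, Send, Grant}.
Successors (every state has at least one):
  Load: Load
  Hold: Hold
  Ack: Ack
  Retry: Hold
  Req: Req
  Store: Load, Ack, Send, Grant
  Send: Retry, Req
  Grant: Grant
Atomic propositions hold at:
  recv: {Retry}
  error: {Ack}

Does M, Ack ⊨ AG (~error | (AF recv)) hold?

No

Sat(~error) = {Load, Hold, Retry, Req, Store, Send, Grant}
AF recv: least fixpoint, start Z0 = {Retry}, add states with every successor in Z. Already a fixed point.
Sat(AF recv) = {Retry}
Sat(~error | (AF recv)) = {Load, Hold, Retry, Req, Store, Send, Grant}
AG (~error | (AF recv)): greatest fixpoint, start Z0 = {Load, Hold, Retry, Req, Store, Send, Grant}, keep only states in Sat with every successor in Z. Z1 = {Load, Hold, Retry, Req, Send, Grant}; fixed.
Sat(AG (~error | (AF recv))) = {Load, Hold, Retry, Req, Send, Grant}
Ack ∉ Sat(AG (~error | (AF recv))) = {Load, Hold, Retry, Req, Send, Grant}, so the formula does not hold at Ack.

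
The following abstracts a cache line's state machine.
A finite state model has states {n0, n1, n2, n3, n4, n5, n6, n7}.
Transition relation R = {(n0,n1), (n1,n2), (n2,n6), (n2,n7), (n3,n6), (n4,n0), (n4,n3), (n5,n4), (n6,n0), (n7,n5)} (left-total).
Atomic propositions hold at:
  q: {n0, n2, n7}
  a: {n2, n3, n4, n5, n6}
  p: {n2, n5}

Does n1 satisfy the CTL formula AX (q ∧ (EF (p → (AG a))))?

Yes

AG a: greatest fixpoint, start Z0 = {n2, n3, n4, n5, n6}, keep only states in Sat with every successor in Z. Z1 = {n3, n5}; Z2 = ∅; fixed.
Sat(AG a) = ∅
Sat(p → (AG a)) = {n0, n1, n3, n4, n6, n7}
EF (p → (AG a)): least fixpoint, start Z0 = {n0, n1, n3, n4, n6, n7}, add states with some successor in Z. Z1 = {n0, n1, n2, n3, n4, n5, n6, n7}; fixed.
Sat(EF (p → (AG a))) = {n0, n1, n2, n3, n4, n5, n6, n7}
Sat(q ∧ (EF (p → (AG a)))) = {n0, n2, n7}
Sat(AX (q ∧ (EF (p → (AG a))))) = {s : every successor in {n0, n2, n7}} = {n1, n6}
n1 ∈ Sat(AX (q ∧ (EF (p → (AG a))))) = {n1, n6}, so the formula holds at n1.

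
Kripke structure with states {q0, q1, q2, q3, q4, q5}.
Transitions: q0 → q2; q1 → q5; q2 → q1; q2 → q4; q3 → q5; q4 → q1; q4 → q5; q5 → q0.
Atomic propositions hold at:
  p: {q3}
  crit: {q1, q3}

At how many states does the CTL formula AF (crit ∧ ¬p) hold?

1

Sat(¬p) = {q0, q1, q2, q4, q5}
Sat(crit ∧ ¬p) = {q1}
AF (crit ∧ ¬p): least fixpoint, start Z0 = {q1}, add states with every successor in Z. Already a fixed point.
Sat(AF (crit ∧ ¬p)) = {q1}
|Sat(AF (crit ∧ ¬p))| = |{q1}| = 1.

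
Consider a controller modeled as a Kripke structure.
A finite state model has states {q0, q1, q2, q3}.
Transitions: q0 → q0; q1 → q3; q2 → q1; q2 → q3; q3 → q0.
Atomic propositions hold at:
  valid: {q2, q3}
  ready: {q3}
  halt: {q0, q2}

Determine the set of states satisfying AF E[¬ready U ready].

{q1, q2, q3}

Sat(¬ready) = {q0, q1, q2}
E[¬ready U ready]: least fixpoint, start Z0 = Sat(ready) = {q3}, add states in Sat(¬ready) with some successor in Z. Z1 = {q1, q2, q3}; fixed.
Sat(E[¬ready U ready]) = {q1, q2, q3}
AF E[¬ready U ready]: least fixpoint, start Z0 = {q1, q2, q3}, add states with every successor in Z. Already a fixed point.
Sat(AF E[¬ready U ready]) = {q1, q2, q3}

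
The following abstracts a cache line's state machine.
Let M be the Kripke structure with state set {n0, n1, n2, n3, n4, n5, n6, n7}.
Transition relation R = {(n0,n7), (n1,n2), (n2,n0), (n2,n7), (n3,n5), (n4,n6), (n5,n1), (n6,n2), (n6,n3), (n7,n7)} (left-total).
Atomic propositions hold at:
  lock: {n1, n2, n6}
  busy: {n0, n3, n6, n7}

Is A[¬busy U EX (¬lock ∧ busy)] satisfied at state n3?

No

Sat(¬busy) = {n1, n2, n4, n5}
Sat(¬lock) = {n0, n3, n4, n5, n7}
Sat(¬lock ∧ busy) = {n0, n3, n7}
Sat(EX (¬lock ∧ busy)) = {s : some successor in {n0, n3, n7}} = {n0, n2, n6, n7}
A[¬busy U EX (¬lock ∧ busy)]: least fixpoint, start Z0 = Sat(EX (¬lock ∧ busy)) = {n0, n2, n6, n7}, add states in Sat(¬busy) with every successor in Z. Z1 = {n0, n1, n2, n4, n6, n7}; Z2 = {n0, n1, n2, n4, n5, n6, n7}; fixed.
Sat(A[¬busy U EX (¬lock ∧ busy)]) = {n0, n1, n2, n4, n5, n6, n7}
n3 ∉ Sat(A[¬busy U EX (¬lock ∧ busy)]) = {n0, n1, n2, n4, n5, n6, n7}, so the formula does not hold at n3.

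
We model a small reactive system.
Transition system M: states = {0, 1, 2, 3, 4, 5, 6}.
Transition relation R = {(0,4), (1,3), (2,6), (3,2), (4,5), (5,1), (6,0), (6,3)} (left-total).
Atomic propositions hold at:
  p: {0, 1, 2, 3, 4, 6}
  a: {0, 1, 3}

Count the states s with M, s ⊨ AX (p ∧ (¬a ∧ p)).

Sat(¬a) = {2, 4, 5, 6}
Sat(¬a ∧ p) = {2, 4, 6}
Sat(p ∧ (¬a ∧ p)) = {2, 4, 6}
Sat(AX (p ∧ (¬a ∧ p))) = {s : every successor in {2, 4, 6}} = {0, 2, 3}
|Sat(AX (p ∧ (¬a ∧ p)))| = |{0, 2, 3}| = 3.

3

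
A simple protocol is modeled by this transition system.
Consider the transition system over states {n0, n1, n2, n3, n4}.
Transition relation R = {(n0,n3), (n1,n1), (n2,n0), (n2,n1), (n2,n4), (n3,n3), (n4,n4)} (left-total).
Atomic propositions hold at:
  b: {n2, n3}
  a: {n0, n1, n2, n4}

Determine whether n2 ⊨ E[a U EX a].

Yes

Sat(EX a) = {s : some successor in {n0, n1, n2, n4}} = {n1, n2, n4}
E[a U EX a]: least fixpoint, start Z0 = Sat(EX a) = {n1, n2, n4}, add states in Sat(a) with some successor in Z. Already a fixed point.
Sat(E[a U EX a]) = {n1, n2, n4}
n2 ∈ Sat(E[a U EX a]) = {n1, n2, n4}, so the formula holds at n2.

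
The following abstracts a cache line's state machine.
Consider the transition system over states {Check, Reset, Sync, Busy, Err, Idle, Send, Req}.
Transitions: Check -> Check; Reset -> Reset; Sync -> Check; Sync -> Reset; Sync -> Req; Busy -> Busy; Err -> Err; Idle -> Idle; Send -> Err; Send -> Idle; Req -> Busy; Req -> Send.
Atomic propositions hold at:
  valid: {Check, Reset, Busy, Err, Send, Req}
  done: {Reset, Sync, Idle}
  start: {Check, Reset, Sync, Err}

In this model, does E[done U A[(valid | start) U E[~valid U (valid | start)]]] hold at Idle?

Sat(valid | start) = {Check, Reset, Sync, Busy, Err, Send, Req}
Sat(~valid) = {Sync, Idle}
E[~valid U (valid | start)]: least fixpoint, start Z0 = Sat((valid | start)) = {Check, Reset, Sync, Busy, Err, Send, Req}, add states in Sat(~valid) with some successor in Z. Already a fixed point.
Sat(E[~valid U (valid | start)]) = {Check, Reset, Sync, Busy, Err, Send, Req}
A[(valid | start) U E[~valid U (valid | start)]]: least fixpoint, start Z0 = Sat(E[~valid U (valid | start)]) = {Check, Reset, Sync, Busy, Err, Send, Req}, add states in Sat(valid | start) with every successor in Z. Already a fixed point.
Sat(A[(valid | start) U E[~valid U (valid | start)]]) = {Check, Reset, Sync, Busy, Err, Send, Req}
E[done U A[(valid | start) U E[~valid U (valid | start)]]]: least fixpoint, start Z0 = Sat(A[(valid | start) U E[~valid U (valid | start)]]) = {Check, Reset, Sync, Busy, Err, Send, Req}, add states in Sat(done) with some successor in Z. Already a fixed point.
Sat(E[done U A[(valid | start) U E[~valid U (valid | start)]]]) = {Check, Reset, Sync, Busy, Err, Send, Req}
Idle ∉ Sat(E[done U A[(valid | start) U E[~valid U (valid | start)]]]) = {Check, Reset, Sync, Busy, Err, Send, Req}, so the formula does not hold at Idle.

No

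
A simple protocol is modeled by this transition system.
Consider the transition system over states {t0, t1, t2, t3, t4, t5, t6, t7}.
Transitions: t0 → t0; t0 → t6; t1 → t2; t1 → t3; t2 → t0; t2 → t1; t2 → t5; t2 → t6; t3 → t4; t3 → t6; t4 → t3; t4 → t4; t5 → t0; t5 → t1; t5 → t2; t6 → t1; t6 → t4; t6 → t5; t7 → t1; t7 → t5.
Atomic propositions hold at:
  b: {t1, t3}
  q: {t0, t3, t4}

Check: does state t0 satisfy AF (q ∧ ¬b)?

Sat(¬b) = {t0, t2, t4, t5, t6, t7}
Sat(q ∧ ¬b) = {t0, t4}
AF (q ∧ ¬b): least fixpoint, start Z0 = {t0, t4}, add states with every successor in Z. Already a fixed point.
Sat(AF (q ∧ ¬b)) = {t0, t4}
t0 ∈ Sat(AF (q ∧ ¬b)) = {t0, t4}, so the formula holds at t0.

Yes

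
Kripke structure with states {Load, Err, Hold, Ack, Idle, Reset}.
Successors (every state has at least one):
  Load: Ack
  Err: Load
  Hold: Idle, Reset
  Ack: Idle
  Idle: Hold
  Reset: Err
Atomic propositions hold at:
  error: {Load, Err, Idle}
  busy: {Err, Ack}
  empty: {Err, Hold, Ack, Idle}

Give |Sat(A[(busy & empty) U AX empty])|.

5

Sat(busy & empty) = {Err, Ack}
Sat(AX empty) = {s : every successor in {Err, Hold, Ack, Idle}} = {Load, Ack, Idle, Reset}
A[(busy & empty) U AX empty]: least fixpoint, start Z0 = Sat(AX empty) = {Load, Ack, Idle, Reset}, add states in Sat(busy & empty) with every successor in Z. Z1 = {Load, Err, Ack, Idle, Reset}; fixed.
Sat(A[(busy & empty) U AX empty]) = {Load, Err, Ack, Idle, Reset}
|Sat(A[(busy & empty) U AX empty])| = |{Load, Err, Ack, Idle, Reset}| = 5.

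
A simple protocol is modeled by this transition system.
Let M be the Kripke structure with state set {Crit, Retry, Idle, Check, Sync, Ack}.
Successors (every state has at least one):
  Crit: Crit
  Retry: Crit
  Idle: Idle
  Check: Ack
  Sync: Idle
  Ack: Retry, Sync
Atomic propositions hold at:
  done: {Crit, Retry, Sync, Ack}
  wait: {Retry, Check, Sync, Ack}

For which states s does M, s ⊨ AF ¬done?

Sat(¬done) = {Idle, Check}
AF ¬done: least fixpoint, start Z0 = {Idle, Check}, add states with every successor in Z. Z1 = {Idle, Check, Sync}; fixed.
Sat(AF ¬done) = {Idle, Check, Sync}

{Idle, Check, Sync}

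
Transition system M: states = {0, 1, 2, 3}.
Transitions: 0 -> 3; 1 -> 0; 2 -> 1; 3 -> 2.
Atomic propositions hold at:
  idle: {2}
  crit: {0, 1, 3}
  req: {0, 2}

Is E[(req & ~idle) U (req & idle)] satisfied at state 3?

No

Sat(~idle) = {0, 1, 3}
Sat(req & ~idle) = {0}
Sat(req & idle) = {2}
E[(req & ~idle) U (req & idle)]: least fixpoint, start Z0 = Sat((req & idle)) = {2}, add states in Sat(req & ~idle) with some successor in Z. Already a fixed point.
Sat(E[(req & ~idle) U (req & idle)]) = {2}
3 ∉ Sat(E[(req & ~idle) U (req & idle)]) = {2}, so the formula does not hold at 3.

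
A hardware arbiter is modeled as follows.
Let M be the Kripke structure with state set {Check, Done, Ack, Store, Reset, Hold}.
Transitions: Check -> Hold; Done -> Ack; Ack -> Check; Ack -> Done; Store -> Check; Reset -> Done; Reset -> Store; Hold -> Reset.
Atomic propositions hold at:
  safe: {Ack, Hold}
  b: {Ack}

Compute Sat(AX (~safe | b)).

Sat(~safe) = {Check, Done, Store, Reset}
Sat(~safe | b) = {Check, Done, Ack, Store, Reset}
Sat(AX (~safe | b)) = {s : every successor in {Check, Done, Ack, Store, Reset}} = {Done, Ack, Store, Reset, Hold}

{Done, Ack, Store, Reset, Hold}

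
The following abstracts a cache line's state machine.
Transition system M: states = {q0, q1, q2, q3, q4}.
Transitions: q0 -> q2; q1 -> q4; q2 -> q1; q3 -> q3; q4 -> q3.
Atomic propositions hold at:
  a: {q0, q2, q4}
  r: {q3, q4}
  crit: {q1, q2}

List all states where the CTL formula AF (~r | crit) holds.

{q0, q1, q2}

Sat(~r) = {q0, q1, q2}
Sat(~r | crit) = {q0, q1, q2}
AF (~r | crit): least fixpoint, start Z0 = {q0, q1, q2}, add states with every successor in Z. Already a fixed point.
Sat(AF (~r | crit)) = {q0, q1, q2}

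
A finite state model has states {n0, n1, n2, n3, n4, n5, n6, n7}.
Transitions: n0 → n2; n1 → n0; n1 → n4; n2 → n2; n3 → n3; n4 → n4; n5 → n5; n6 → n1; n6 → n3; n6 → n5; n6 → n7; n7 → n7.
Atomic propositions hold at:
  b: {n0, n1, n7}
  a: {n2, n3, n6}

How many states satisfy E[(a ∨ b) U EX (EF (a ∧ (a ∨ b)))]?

5

Sat(a ∨ b) = {n0, n1, n2, n3, n6, n7}
Sat(a ∧ (a ∨ b)) = {n2, n3, n6}
EF (a ∧ (a ∨ b)): least fixpoint, start Z0 = {n2, n3, n6}, add states with some successor in Z. Z1 = {n0, n2, n3, n6}; Z2 = {n0, n1, n2, n3, n6}; fixed.
Sat(EF (a ∧ (a ∨ b))) = {n0, n1, n2, n3, n6}
Sat(EX (EF (a ∧ (a ∨ b)))) = {s : some successor in {n0, n1, n2, n3, n6}} = {n0, n1, n2, n3, n6}
E[(a ∨ b) U EX (EF (a ∧ (a ∨ b)))]: least fixpoint, start Z0 = Sat(EX (EF (a ∧ (a ∨ b)))) = {n0, n1, n2, n3, n6}, add states in Sat(a ∨ b) with some successor in Z. Already a fixed point.
Sat(E[(a ∨ b) U EX (EF (a ∧ (a ∨ b)))]) = {n0, n1, n2, n3, n6}
|Sat(E[(a ∨ b) U EX (EF (a ∧ (a ∨ b)))])| = |{n0, n1, n2, n3, n6}| = 5.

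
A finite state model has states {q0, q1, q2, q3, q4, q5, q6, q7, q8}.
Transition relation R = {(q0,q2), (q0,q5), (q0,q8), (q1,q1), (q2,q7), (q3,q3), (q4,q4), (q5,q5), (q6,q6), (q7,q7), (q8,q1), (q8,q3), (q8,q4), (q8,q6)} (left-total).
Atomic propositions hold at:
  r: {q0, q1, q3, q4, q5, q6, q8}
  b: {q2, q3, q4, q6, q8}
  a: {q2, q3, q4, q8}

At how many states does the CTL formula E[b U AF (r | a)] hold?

8

Sat(r | a) = {q0, q1, q2, q3, q4, q5, q6, q8}
AF (r | a): least fixpoint, start Z0 = {q0, q1, q2, q3, q4, q5, q6, q8}, add states with every successor in Z. Already a fixed point.
Sat(AF (r | a)) = {q0, q1, q2, q3, q4, q5, q6, q8}
E[b U AF (r | a)]: least fixpoint, start Z0 = Sat(AF (r | a)) = {q0, q1, q2, q3, q4, q5, q6, q8}, add states in Sat(b) with some successor in Z. Already a fixed point.
Sat(E[b U AF (r | a)]) = {q0, q1, q2, q3, q4, q5, q6, q8}
|Sat(E[b U AF (r | a)])| = |{q0, q1, q2, q3, q4, q5, q6, q8}| = 8.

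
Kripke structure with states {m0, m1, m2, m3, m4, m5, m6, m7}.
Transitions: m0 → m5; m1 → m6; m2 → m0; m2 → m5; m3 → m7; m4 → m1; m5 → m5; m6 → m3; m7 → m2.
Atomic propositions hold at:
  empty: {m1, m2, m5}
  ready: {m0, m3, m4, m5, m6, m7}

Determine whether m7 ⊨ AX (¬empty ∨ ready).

Sat(¬empty) = {m0, m3, m4, m6, m7}
Sat(¬empty ∨ ready) = {m0, m3, m4, m5, m6, m7}
Sat(AX (¬empty ∨ ready)) = {s : every successor in {m0, m3, m4, m5, m6, m7}} = {m0, m1, m2, m3, m5, m6}
m7 ∉ Sat(AX (¬empty ∨ ready)) = {m0, m1, m2, m3, m5, m6}, so the formula does not hold at m7.

No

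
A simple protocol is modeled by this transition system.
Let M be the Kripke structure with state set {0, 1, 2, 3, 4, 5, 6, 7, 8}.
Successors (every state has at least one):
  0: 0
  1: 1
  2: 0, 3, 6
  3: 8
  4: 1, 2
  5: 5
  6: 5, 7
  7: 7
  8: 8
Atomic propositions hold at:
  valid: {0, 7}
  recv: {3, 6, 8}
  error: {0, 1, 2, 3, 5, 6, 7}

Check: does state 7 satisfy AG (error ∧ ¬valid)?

Sat(¬valid) = {1, 2, 3, 4, 5, 6, 8}
Sat(error ∧ ¬valid) = {1, 2, 3, 5, 6}
AG (error ∧ ¬valid): greatest fixpoint, start Z0 = {1, 2, 3, 5, 6}, keep only states in Sat with every successor in Z. Z1 = {1, 5}; fixed.
Sat(AG (error ∧ ¬valid)) = {1, 5}
7 ∉ Sat(AG (error ∧ ¬valid)) = {1, 5}, so the formula does not hold at 7.

No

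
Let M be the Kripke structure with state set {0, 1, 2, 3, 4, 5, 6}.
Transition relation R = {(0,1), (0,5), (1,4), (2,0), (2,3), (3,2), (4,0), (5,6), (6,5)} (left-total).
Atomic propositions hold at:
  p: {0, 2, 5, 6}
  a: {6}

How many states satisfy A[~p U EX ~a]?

6

Sat(~p) = {1, 3, 4}
Sat(~a) = {0, 1, 2, 3, 4, 5}
Sat(EX ~a) = {s : some successor in {0, 1, 2, 3, 4, 5}} = {0, 1, 2, 3, 4, 6}
A[~p U EX ~a]: least fixpoint, start Z0 = Sat(EX ~a) = {0, 1, 2, 3, 4, 6}, add states in Sat(~p) with every successor in Z. Already a fixed point.
Sat(A[~p U EX ~a]) = {0, 1, 2, 3, 4, 6}
|Sat(A[~p U EX ~a])| = |{0, 1, 2, 3, 4, 6}| = 6.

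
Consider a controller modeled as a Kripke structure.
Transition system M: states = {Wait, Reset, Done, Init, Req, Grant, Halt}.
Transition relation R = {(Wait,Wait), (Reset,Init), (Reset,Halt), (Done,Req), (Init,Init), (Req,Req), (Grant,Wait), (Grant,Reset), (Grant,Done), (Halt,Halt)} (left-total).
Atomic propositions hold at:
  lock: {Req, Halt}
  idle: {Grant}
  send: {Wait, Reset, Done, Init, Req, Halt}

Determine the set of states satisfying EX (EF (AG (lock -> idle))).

Sat(lock -> idle) = {Wait, Reset, Done, Init, Grant}
AG (lock -> idle): greatest fixpoint, start Z0 = {Wait, Reset, Done, Init, Grant}, keep only states in Sat with every successor in Z. Z1 = {Wait, Init, Grant}; Z2 = {Wait, Init}; fixed.
Sat(AG (lock -> idle)) = {Wait, Init}
EF (AG (lock -> idle)): least fixpoint, start Z0 = {Wait, Init}, add states with some successor in Z. Z1 = {Wait, Reset, Init, Grant}; fixed.
Sat(EF (AG (lock -> idle))) = {Wait, Reset, Init, Grant}
Sat(EX (EF (AG (lock -> idle)))) = {s : some successor in {Wait, Reset, Init, Grant}} = {Wait, Reset, Init, Grant}

{Wait, Reset, Init, Grant}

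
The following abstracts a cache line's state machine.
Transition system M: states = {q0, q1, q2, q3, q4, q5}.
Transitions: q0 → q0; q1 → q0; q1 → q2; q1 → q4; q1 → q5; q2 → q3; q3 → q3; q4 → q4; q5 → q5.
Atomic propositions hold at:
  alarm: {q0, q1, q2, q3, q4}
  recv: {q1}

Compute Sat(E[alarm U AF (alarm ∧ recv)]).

{q1}

Sat(alarm ∧ recv) = {q1}
AF (alarm ∧ recv): least fixpoint, start Z0 = {q1}, add states with every successor in Z. Already a fixed point.
Sat(AF (alarm ∧ recv)) = {q1}
E[alarm U AF (alarm ∧ recv)]: least fixpoint, start Z0 = Sat(AF (alarm ∧ recv)) = {q1}, add states in Sat(alarm) with some successor in Z. Already a fixed point.
Sat(E[alarm U AF (alarm ∧ recv)]) = {q1}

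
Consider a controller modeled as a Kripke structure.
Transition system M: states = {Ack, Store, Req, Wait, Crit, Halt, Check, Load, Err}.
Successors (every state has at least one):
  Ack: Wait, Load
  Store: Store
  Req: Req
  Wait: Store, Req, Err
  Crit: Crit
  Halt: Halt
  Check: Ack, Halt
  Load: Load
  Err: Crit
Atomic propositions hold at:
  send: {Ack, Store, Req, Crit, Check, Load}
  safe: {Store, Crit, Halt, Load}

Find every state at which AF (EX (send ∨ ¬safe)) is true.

Sat(¬safe) = {Ack, Req, Wait, Check, Err}
Sat(send ∨ ¬safe) = {Ack, Store, Req, Wait, Crit, Check, Load, Err}
Sat(EX (send ∨ ¬safe)) = {s : some successor in {Ack, Store, Req, Wait, Crit, Check, Load, Err}} = {Ack, Store, Req, Wait, Crit, Check, Load, Err}
AF (EX (send ∨ ¬safe)): least fixpoint, start Z0 = {Ack, Store, Req, Wait, Crit, Check, Load, Err}, add states with every successor in Z. Already a fixed point.
Sat(AF (EX (send ∨ ¬safe))) = {Ack, Store, Req, Wait, Crit, Check, Load, Err}

{Ack, Store, Req, Wait, Crit, Check, Load, Err}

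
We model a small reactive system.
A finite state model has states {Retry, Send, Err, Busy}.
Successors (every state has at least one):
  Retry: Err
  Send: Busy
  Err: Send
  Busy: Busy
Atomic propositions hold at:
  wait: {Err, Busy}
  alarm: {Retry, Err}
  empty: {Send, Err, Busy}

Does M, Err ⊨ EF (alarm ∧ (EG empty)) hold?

Yes

EG empty: greatest fixpoint, start Z0 = {Send, Err, Busy}, keep only states in Sat with some successor in Z. Already a fixed point.
Sat(EG empty) = {Send, Err, Busy}
Sat(alarm ∧ (EG empty)) = {Err}
EF (alarm ∧ (EG empty)): least fixpoint, start Z0 = {Err}, add states with some successor in Z. Z1 = {Retry, Err}; fixed.
Sat(EF (alarm ∧ (EG empty))) = {Retry, Err}
Err ∈ Sat(EF (alarm ∧ (EG empty))) = {Retry, Err}, so the formula holds at Err.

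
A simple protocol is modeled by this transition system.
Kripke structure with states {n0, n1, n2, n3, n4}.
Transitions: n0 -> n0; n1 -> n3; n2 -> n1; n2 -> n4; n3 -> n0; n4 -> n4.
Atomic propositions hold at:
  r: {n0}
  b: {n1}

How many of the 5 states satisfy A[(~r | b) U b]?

Sat(~r) = {n1, n2, n3, n4}
Sat(~r | b) = {n1, n2, n3, n4}
A[(~r | b) U b]: least fixpoint, start Z0 = Sat(b) = {n1}, add states in Sat(~r | b) with every successor in Z. Already a fixed point.
Sat(A[(~r | b) U b]) = {n1}
|Sat(A[(~r | b) U b])| = |{n1}| = 1.

1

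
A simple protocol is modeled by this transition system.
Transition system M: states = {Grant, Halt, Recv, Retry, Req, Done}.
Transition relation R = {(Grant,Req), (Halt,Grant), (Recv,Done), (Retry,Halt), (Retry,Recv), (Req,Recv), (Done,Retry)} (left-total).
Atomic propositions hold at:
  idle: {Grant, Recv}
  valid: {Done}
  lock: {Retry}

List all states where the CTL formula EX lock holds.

Sat(EX lock) = {s : some successor in {Retry}} = {Done}

{Done}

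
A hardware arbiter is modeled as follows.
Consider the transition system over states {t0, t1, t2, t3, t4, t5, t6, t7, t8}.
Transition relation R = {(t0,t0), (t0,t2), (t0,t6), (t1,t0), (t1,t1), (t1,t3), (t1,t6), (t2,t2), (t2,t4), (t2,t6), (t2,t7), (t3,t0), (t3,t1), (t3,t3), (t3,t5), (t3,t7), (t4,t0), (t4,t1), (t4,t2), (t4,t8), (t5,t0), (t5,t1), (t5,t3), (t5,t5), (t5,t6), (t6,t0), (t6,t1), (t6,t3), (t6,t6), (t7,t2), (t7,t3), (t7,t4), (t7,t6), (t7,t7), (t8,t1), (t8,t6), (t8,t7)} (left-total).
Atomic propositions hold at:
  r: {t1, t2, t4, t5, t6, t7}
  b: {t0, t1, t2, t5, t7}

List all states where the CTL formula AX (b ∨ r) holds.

{t0, t2, t8}

Sat(b ∨ r) = {t0, t1, t2, t4, t5, t6, t7}
Sat(AX (b ∨ r)) = {s : every successor in {t0, t1, t2, t4, t5, t6, t7}} = {t0, t2, t8}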